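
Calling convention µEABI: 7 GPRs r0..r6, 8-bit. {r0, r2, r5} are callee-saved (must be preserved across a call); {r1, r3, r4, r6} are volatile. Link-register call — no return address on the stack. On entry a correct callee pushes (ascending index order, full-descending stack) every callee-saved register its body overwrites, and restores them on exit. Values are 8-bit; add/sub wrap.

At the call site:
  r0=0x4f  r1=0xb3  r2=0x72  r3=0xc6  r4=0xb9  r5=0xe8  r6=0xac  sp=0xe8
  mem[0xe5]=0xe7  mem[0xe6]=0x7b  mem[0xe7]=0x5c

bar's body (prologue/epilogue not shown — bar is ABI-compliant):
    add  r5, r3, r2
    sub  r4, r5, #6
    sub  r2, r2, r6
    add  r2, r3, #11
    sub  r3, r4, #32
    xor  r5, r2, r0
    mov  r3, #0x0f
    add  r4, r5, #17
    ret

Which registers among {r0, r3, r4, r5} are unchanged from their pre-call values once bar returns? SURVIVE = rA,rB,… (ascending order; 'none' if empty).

SURVIVE = r0,r5

prologue: push r2 → mem[0xe7]=0x72, sp=0xe7
prologue: push r5 → mem[0xe6]=0xe8, sp=0xe6
body[0] add  r5, r3, r2 → r5=0x38
body[1] sub  r4, r5, #6 → r4=0x32
body[2] sub  r2, r2, r6 → r2=0xc6
body[3] add  r2, r3, #11 → r2=0xd1
body[4] sub  r3, r4, #32 → r3=0x12
body[5] xor  r5, r2, r0 → r5=0x9e
body[6] mov  r3, #0x0f → r3=0x0f
body[7] add  r4, r5, #17 → r4=0xaf
epilogue: pop r5=0xe8, sp=0xe7
epilogue: pop r2=0x72, sp=0xe8
r0: callee-saved, written=False
r3: caller-saved, written=True
r4: caller-saved, written=True
r5: callee-saved, written=True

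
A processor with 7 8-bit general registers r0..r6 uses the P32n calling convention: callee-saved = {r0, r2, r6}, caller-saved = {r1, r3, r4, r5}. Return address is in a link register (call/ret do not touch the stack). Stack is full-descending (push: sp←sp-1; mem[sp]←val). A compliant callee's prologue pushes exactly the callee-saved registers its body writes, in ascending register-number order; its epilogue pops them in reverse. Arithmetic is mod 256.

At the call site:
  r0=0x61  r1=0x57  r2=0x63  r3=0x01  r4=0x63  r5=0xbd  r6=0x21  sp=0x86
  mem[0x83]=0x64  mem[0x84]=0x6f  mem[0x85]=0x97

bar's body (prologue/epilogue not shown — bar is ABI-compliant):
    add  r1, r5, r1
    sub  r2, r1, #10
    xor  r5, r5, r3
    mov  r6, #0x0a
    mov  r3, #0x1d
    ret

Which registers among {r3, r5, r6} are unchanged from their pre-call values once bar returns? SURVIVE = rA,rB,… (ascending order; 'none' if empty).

SURVIVE = r6

prologue: push r2 -> mem[0x85]=0x63, sp=0x85
prologue: push r6 -> mem[0x84]=0x21, sp=0x84
body[0] add  r1, r5, r1 -> r1=0x14
body[1] sub  r2, r1, #10 -> r2=0x0a
body[2] xor  r5, r5, r3 -> r5=0xbc
body[3] mov  r6, #0x0a -> r6=0x0a
body[4] mov  r3, #0x1d -> r3=0x1d
epilogue: pop r6=0x21, sp=0x85
epilogue: pop r2=0x63, sp=0x86
r3: caller-saved, written=True
r5: caller-saved, written=True
r6: callee-saved, written=True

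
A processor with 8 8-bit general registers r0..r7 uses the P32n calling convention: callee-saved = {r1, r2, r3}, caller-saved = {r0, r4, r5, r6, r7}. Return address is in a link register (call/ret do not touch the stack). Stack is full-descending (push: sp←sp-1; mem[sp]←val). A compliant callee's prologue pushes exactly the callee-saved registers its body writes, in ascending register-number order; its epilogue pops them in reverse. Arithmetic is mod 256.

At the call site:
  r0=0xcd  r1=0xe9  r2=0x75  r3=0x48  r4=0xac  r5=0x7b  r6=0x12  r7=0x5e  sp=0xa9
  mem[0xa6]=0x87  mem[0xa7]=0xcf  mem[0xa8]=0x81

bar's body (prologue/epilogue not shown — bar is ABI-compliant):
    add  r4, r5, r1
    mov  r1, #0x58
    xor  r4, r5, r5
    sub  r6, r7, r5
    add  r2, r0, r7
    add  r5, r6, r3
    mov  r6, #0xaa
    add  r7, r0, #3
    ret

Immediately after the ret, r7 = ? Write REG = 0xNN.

prologue: push r1 → mem[0xa8]=0xe9, sp=0xa8
prologue: push r2 → mem[0xa7]=0x75, sp=0xa7
body[0] add  r4, r5, r1 → r4=0x64
body[1] mov  r1, #0x58 → r1=0x58
body[2] xor  r4, r5, r5 → r4=0x00
body[3] sub  r6, r7, r5 → r6=0xe3
body[4] add  r2, r0, r7 → r2=0x2b
body[5] add  r5, r6, r3 → r5=0x2b
body[6] mov  r6, #0xaa → r6=0xaa
body[7] add  r7, r0, #3 → r7=0xd0
epilogue: pop r2=0x75, sp=0xa8
epilogue: pop r1=0xe9, sp=0xa9
r7 is caller-saved → body value

REG = 0xd0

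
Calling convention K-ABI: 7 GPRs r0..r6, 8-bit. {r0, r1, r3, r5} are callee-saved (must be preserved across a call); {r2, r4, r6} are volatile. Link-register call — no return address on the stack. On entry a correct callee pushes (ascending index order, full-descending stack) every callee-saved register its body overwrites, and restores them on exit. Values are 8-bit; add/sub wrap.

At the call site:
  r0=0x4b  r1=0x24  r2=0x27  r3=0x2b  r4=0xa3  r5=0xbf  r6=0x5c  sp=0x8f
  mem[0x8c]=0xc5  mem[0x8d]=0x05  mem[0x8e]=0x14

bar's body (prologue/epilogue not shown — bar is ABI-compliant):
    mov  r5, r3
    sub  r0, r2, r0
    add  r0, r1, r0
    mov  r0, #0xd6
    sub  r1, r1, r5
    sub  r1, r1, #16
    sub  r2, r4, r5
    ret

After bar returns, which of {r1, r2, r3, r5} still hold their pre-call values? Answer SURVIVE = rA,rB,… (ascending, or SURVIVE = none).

SURVIVE = r1,r3,r5

prologue: push r0 -> mem[0x8e]=0x4b, sp=0x8e
prologue: push r1 -> mem[0x8d]=0x24, sp=0x8d
prologue: push r5 -> mem[0x8c]=0xbf, sp=0x8c
body[0] mov  r5, r3 -> r5=0x2b
body[1] sub  r0, r2, r0 -> r0=0xdc
body[2] add  r0, r1, r0 -> r0=0x00
body[3] mov  r0, #0xd6 -> r0=0xd6
body[4] sub  r1, r1, r5 -> r1=0xf9
body[5] sub  r1, r1, #16 -> r1=0xe9
body[6] sub  r2, r4, r5 -> r2=0x78
epilogue: pop r5=0xbf, sp=0x8d
epilogue: pop r1=0x24, sp=0x8e
epilogue: pop r0=0x4b, sp=0x8f
r1: callee-saved, written=True
r2: caller-saved, written=True
r3: callee-saved, written=False
r5: callee-saved, written=True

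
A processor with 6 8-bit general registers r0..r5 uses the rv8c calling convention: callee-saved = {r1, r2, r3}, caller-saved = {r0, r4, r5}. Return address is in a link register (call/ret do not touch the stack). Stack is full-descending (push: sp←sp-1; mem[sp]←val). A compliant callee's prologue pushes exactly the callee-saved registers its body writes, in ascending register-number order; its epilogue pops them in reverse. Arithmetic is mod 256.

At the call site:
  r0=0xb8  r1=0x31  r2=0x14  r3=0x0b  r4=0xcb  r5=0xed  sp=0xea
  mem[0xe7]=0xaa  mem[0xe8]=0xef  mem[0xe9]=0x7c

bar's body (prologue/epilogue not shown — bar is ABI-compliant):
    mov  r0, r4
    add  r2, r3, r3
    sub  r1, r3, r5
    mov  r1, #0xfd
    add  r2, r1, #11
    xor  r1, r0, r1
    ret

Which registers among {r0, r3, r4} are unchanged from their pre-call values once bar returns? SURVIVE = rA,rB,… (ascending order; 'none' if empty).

prologue: push r1 -> mem[0xe9]=0x31, sp=0xe9
prologue: push r2 -> mem[0xe8]=0x14, sp=0xe8
body[0] mov  r0, r4 -> r0=0xcb
body[1] add  r2, r3, r3 -> r2=0x16
body[2] sub  r1, r3, r5 -> r1=0x1e
body[3] mov  r1, #0xfd -> r1=0xfd
body[4] add  r2, r1, #11 -> r2=0x08
body[5] xor  r1, r0, r1 -> r1=0x36
epilogue: pop r2=0x14, sp=0xe9
epilogue: pop r1=0x31, sp=0xea
r0: caller-saved, written=True
r3: callee-saved, written=False
r4: caller-saved, written=False

SURVIVE = r3,r4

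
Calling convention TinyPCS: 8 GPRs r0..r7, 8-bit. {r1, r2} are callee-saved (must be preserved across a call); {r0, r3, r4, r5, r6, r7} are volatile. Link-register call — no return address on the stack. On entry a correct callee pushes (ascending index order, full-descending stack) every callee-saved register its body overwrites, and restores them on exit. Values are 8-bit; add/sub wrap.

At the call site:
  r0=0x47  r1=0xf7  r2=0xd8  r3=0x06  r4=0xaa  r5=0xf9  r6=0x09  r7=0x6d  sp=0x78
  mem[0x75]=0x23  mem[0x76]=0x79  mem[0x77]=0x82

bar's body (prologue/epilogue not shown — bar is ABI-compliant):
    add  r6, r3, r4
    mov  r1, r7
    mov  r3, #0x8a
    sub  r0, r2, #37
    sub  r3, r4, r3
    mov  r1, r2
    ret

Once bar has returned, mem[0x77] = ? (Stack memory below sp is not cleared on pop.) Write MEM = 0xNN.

MEM = 0xf7

prologue: push r1 -> mem[0x77]=0xf7, sp=0x77
body[0] add  r6, r3, r4 -> r6=0xb0
body[1] mov  r1, r7 -> r1=0x6d
body[2] mov  r3, #0x8a -> r3=0x8a
body[3] sub  r0, r2, #37 -> r0=0xb3
body[4] sub  r3, r4, r3 -> r3=0x20
body[5] mov  r1, r2 -> r1=0xd8
epilogue: pop r1=0xf7, sp=0x78
prologue pushed ['r1'] at ['0x77']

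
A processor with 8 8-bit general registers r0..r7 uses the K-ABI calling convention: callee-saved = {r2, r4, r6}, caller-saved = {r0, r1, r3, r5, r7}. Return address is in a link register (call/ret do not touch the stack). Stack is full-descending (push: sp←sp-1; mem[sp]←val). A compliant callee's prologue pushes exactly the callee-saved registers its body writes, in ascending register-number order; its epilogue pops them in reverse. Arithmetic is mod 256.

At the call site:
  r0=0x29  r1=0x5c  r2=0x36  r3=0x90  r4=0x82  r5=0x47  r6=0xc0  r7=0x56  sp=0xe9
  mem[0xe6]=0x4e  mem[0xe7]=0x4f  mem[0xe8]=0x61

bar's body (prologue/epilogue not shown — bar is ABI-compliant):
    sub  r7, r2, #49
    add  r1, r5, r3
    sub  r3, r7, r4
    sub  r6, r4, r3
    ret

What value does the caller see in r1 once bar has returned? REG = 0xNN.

prologue: push r6 → mem[0xe8]=0xc0, sp=0xe8
body[0] sub  r7, r2, #49 → r7=0x05
body[1] add  r1, r5, r3 → r1=0xd7
body[2] sub  r3, r7, r4 → r3=0x83
body[3] sub  r6, r4, r3 → r6=0xff
epilogue: pop r6=0xc0, sp=0xe9
r1 is caller-saved → body value

REG = 0xd7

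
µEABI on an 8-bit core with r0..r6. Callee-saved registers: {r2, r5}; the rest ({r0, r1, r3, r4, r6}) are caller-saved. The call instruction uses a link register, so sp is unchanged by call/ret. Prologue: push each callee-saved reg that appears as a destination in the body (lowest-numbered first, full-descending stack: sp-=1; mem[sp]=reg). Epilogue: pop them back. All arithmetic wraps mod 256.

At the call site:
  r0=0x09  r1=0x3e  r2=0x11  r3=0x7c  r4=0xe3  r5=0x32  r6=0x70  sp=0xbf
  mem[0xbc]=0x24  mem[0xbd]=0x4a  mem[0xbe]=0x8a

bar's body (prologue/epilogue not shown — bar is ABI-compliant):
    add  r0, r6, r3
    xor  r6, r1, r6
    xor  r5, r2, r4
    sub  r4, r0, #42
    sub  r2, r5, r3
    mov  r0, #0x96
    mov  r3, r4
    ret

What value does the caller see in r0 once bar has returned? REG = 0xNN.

REG = 0x96

prologue: push r2 -> mem[0xbe]=0x11, sp=0xbe
prologue: push r5 -> mem[0xbd]=0x32, sp=0xbd
body[0] add  r0, r6, r3 -> r0=0xec
body[1] xor  r6, r1, r6 -> r6=0x4e
body[2] xor  r5, r2, r4 -> r5=0xf2
body[3] sub  r4, r0, #42 -> r4=0xc2
body[4] sub  r2, r5, r3 -> r2=0x76
body[5] mov  r0, #0x96 -> r0=0x96
body[6] mov  r3, r4 -> r3=0xc2
epilogue: pop r5=0x32, sp=0xbe
epilogue: pop r2=0x11, sp=0xbf
r0 is caller-saved -> body value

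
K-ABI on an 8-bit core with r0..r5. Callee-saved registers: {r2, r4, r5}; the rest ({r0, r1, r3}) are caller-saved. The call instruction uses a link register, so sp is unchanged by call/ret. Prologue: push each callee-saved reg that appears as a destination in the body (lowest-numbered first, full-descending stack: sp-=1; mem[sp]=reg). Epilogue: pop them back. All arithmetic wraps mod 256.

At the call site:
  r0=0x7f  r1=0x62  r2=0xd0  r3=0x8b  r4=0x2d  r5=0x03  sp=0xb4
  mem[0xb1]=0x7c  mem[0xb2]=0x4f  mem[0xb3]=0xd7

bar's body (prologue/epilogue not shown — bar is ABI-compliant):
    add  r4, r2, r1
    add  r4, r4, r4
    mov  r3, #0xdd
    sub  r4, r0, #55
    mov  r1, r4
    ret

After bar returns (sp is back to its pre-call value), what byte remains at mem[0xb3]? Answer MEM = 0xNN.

prologue: push r4 -> mem[0xb3]=0x2d, sp=0xb3
body[0] add  r4, r2, r1 -> r4=0x32
body[1] add  r4, r4, r4 -> r4=0x64
body[2] mov  r3, #0xdd -> r3=0xdd
body[3] sub  r4, r0, #55 -> r4=0x48
body[4] mov  r1, r4 -> r1=0x48
epilogue: pop r4=0x2d, sp=0xb4
prologue pushed ['r4'] at ['0xb3']

MEM = 0x2d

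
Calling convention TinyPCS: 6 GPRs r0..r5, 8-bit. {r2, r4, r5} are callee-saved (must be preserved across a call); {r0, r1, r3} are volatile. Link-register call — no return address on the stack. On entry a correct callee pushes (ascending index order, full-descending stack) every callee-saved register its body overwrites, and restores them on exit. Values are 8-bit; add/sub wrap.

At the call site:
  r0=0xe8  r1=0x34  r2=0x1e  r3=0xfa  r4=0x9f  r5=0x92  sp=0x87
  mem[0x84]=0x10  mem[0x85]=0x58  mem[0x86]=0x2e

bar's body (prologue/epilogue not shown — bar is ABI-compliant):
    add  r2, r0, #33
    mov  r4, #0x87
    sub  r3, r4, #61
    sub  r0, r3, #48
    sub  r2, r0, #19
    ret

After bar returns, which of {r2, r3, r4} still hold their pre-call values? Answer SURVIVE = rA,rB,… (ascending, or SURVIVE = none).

SURVIVE = r2,r4

prologue: push r2 → mem[0x86]=0x1e, sp=0x86
prologue: push r4 → mem[0x85]=0x9f, sp=0x85
body[0] add  r2, r0, #33 → r2=0x09
body[1] mov  r4, #0x87 → r4=0x87
body[2] sub  r3, r4, #61 → r3=0x4a
body[3] sub  r0, r3, #48 → r0=0x1a
body[4] sub  r2, r0, #19 → r2=0x07
epilogue: pop r4=0x9f, sp=0x86
epilogue: pop r2=0x1e, sp=0x87
r2: callee-saved, written=True
r3: caller-saved, written=True
r4: callee-saved, written=True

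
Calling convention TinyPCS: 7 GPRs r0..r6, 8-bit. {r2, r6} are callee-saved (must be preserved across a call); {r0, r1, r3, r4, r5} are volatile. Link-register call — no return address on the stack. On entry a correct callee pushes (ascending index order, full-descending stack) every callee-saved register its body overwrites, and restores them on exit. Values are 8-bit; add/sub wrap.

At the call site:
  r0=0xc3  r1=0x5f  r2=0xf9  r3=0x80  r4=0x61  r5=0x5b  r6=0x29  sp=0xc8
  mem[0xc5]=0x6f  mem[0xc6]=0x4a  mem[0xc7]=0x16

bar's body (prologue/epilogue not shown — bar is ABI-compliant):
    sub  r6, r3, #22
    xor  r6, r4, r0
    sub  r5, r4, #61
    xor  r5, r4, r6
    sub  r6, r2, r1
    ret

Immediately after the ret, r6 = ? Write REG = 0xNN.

prologue: push r6 -> mem[0xc7]=0x29, sp=0xc7
body[0] sub  r6, r3, #22 -> r6=0x6a
body[1] xor  r6, r4, r0 -> r6=0xa2
body[2] sub  r5, r4, #61 -> r5=0x24
body[3] xor  r5, r4, r6 -> r5=0xc3
body[4] sub  r6, r2, r1 -> r6=0x9a
epilogue: pop r6=0x29, sp=0xc8
r6 is callee-saved -> restored

REG = 0x29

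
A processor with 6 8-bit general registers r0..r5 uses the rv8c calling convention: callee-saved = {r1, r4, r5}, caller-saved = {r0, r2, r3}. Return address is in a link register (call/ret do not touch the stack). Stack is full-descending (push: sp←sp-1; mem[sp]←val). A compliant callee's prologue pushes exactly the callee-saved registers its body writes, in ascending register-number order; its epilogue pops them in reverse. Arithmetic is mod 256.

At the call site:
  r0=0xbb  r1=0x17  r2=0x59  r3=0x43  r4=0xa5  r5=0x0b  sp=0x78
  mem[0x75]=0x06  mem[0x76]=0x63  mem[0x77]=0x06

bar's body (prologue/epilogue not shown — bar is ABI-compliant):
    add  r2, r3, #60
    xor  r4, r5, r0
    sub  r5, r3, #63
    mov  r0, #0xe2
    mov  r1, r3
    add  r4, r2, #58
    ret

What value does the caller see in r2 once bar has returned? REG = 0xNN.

REG = 0x7f

prologue: push r1 → mem[0x77]=0x17, sp=0x77
prologue: push r4 → mem[0x76]=0xa5, sp=0x76
prologue: push r5 → mem[0x75]=0x0b, sp=0x75
body[0] add  r2, r3, #60 → r2=0x7f
body[1] xor  r4, r5, r0 → r4=0xb0
body[2] sub  r5, r3, #63 → r5=0x04
body[3] mov  r0, #0xe2 → r0=0xe2
body[4] mov  r1, r3 → r1=0x43
body[5] add  r4, r2, #58 → r4=0xb9
epilogue: pop r5=0x0b, sp=0x76
epilogue: pop r4=0xa5, sp=0x77
epilogue: pop r1=0x17, sp=0x78
r2 is caller-saved → body value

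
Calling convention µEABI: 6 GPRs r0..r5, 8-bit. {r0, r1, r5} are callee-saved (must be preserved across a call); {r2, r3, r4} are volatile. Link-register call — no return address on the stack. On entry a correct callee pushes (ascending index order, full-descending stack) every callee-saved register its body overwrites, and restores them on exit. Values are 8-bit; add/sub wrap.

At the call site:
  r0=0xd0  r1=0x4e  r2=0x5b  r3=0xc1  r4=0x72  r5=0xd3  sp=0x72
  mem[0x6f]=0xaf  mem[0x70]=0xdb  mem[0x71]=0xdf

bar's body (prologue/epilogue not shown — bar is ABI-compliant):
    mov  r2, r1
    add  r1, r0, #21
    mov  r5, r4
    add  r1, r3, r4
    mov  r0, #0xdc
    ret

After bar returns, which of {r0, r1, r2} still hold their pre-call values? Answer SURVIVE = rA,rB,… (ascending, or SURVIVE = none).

prologue: push r0 → mem[0x71]=0xd0, sp=0x71
prologue: push r1 → mem[0x70]=0x4e, sp=0x70
prologue: push r5 → mem[0x6f]=0xd3, sp=0x6f
body[0] mov  r2, r1 → r2=0x4e
body[1] add  r1, r0, #21 → r1=0xe5
body[2] mov  r5, r4 → r5=0x72
body[3] add  r1, r3, r4 → r1=0x33
body[4] mov  r0, #0xdc → r0=0xdc
epilogue: pop r5=0xd3, sp=0x70
epilogue: pop r1=0x4e, sp=0x71
epilogue: pop r0=0xd0, sp=0x72
r0: callee-saved, written=True
r1: callee-saved, written=True
r2: caller-saved, written=True

SURVIVE = r0,r1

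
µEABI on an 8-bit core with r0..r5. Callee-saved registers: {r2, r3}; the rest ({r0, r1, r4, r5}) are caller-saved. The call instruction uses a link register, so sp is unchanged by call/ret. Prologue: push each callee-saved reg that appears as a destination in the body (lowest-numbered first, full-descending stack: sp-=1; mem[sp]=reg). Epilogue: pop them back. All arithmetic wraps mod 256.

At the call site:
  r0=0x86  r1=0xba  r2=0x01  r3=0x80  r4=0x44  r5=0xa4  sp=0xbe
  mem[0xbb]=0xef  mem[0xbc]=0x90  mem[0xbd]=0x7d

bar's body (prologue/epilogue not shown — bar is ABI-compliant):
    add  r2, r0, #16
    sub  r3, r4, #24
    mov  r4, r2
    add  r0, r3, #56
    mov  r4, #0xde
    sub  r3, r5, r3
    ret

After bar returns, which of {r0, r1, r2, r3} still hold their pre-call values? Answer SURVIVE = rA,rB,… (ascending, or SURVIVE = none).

SURVIVE = r1,r2,r3

prologue: push r2 → mem[0xbd]=0x01, sp=0xbd
prologue: push r3 → mem[0xbc]=0x80, sp=0xbc
body[0] add  r2, r0, #16 → r2=0x96
body[1] sub  r3, r4, #24 → r3=0x2c
body[2] mov  r4, r2 → r4=0x96
body[3] add  r0, r3, #56 → r0=0x64
body[4] mov  r4, #0xde → r4=0xde
body[5] sub  r3, r5, r3 → r3=0x78
epilogue: pop r3=0x80, sp=0xbd
epilogue: pop r2=0x01, sp=0xbe
r0: caller-saved, written=True
r1: caller-saved, written=False
r2: callee-saved, written=True
r3: callee-saved, written=True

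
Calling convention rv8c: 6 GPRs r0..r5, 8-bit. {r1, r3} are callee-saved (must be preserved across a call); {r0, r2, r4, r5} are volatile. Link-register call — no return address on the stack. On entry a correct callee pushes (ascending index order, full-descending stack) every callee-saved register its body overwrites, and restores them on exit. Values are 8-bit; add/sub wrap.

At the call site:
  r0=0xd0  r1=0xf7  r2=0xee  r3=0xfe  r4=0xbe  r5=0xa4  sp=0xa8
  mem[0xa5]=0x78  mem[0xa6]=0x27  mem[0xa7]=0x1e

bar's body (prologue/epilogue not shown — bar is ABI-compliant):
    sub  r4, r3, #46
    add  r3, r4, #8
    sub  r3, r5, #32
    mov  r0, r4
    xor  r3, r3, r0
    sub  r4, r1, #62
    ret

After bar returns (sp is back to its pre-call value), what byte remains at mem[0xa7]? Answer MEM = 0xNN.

MEM = 0xfe

prologue: push r3 -> mem[0xa7]=0xfe, sp=0xa7
body[0] sub  r4, r3, #46 -> r4=0xd0
body[1] add  r3, r4, #8 -> r3=0xd8
body[2] sub  r3, r5, #32 -> r3=0x84
body[3] mov  r0, r4 -> r0=0xd0
body[4] xor  r3, r3, r0 -> r3=0x54
body[5] sub  r4, r1, #62 -> r4=0xb9
epilogue: pop r3=0xfe, sp=0xa8
prologue pushed ['r3'] at ['0xa7']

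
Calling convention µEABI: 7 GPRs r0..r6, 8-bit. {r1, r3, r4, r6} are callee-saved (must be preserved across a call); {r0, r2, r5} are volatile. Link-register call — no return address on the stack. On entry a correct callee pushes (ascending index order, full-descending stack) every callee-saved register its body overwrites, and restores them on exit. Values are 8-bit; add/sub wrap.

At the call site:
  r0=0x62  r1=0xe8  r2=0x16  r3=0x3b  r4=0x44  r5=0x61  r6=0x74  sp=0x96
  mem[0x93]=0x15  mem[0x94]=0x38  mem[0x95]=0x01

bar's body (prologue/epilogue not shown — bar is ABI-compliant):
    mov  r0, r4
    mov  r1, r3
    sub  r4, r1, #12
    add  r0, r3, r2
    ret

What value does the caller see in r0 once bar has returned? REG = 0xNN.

prologue: push r1 -> mem[0x95]=0xe8, sp=0x95
prologue: push r4 -> mem[0x94]=0x44, sp=0x94
body[0] mov  r0, r4 -> r0=0x44
body[1] mov  r1, r3 -> r1=0x3b
body[2] sub  r4, r1, #12 -> r4=0x2f
body[3] add  r0, r3, r2 -> r0=0x51
epilogue: pop r4=0x44, sp=0x95
epilogue: pop r1=0xe8, sp=0x96
r0 is caller-saved -> body value

REG = 0x51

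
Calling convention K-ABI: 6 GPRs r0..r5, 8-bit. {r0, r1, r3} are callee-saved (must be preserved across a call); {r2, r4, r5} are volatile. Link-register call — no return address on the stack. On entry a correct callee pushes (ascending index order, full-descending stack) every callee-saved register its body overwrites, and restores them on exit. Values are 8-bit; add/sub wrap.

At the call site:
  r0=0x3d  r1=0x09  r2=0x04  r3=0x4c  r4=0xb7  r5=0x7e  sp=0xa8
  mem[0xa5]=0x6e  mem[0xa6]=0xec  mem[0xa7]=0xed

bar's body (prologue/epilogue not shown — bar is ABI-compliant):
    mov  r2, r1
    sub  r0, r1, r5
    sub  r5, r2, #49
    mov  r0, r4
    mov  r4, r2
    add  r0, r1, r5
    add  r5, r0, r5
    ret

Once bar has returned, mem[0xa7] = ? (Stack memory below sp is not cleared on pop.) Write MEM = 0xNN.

prologue: push r0 -> mem[0xa7]=0x3d, sp=0xa7
body[0] mov  r2, r1 -> r2=0x09
body[1] sub  r0, r1, r5 -> r0=0x8b
body[2] sub  r5, r2, #49 -> r5=0xd8
body[3] mov  r0, r4 -> r0=0xb7
body[4] mov  r4, r2 -> r4=0x09
body[5] add  r0, r1, r5 -> r0=0xe1
body[6] add  r5, r0, r5 -> r5=0xb9
epilogue: pop r0=0x3d, sp=0xa8
prologue pushed ['r0'] at ['0xa7']

MEM = 0x3d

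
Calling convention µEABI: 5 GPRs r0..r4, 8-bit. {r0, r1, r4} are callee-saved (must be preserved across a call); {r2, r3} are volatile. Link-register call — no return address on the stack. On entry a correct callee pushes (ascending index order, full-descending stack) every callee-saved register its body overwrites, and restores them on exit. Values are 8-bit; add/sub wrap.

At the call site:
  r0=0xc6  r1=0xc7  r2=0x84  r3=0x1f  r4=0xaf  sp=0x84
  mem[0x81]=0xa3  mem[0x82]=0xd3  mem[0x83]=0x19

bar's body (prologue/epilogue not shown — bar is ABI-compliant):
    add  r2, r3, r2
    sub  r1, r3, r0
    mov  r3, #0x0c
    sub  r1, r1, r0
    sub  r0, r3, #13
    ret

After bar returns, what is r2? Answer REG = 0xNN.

prologue: push r0 → mem[0x83]=0xc6, sp=0x83
prologue: push r1 → mem[0x82]=0xc7, sp=0x82
body[0] add  r2, r3, r2 → r2=0xa3
body[1] sub  r1, r3, r0 → r1=0x59
body[2] mov  r3, #0x0c → r3=0x0c
body[3] sub  r1, r1, r0 → r1=0x93
body[4] sub  r0, r3, #13 → r0=0xff
epilogue: pop r1=0xc7, sp=0x83
epilogue: pop r0=0xc6, sp=0x84
r2 is caller-saved → body value

REG = 0xa3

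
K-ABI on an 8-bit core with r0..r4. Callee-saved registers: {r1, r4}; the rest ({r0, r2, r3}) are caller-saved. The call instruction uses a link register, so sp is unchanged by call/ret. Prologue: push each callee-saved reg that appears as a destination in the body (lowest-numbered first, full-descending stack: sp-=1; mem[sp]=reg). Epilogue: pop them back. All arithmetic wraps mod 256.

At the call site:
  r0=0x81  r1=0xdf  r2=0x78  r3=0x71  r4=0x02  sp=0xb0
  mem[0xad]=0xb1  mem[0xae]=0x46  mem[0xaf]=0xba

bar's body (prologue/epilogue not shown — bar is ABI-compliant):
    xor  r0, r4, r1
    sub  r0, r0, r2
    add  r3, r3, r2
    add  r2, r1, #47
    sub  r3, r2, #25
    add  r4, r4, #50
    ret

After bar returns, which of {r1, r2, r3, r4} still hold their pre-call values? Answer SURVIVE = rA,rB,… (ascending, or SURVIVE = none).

prologue: push r4 → mem[0xaf]=0x02, sp=0xaf
body[0] xor  r0, r4, r1 → r0=0xdd
body[1] sub  r0, r0, r2 → r0=0x65
body[2] add  r3, r3, r2 → r3=0xe9
body[3] add  r2, r1, #47 → r2=0x0e
body[4] sub  r3, r2, #25 → r3=0xf5
body[5] add  r4, r4, #50 → r4=0x34
epilogue: pop r4=0x02, sp=0xb0
r1: callee-saved, written=False
r2: caller-saved, written=True
r3: caller-saved, written=True
r4: callee-saved, written=True

SURVIVE = r1,r4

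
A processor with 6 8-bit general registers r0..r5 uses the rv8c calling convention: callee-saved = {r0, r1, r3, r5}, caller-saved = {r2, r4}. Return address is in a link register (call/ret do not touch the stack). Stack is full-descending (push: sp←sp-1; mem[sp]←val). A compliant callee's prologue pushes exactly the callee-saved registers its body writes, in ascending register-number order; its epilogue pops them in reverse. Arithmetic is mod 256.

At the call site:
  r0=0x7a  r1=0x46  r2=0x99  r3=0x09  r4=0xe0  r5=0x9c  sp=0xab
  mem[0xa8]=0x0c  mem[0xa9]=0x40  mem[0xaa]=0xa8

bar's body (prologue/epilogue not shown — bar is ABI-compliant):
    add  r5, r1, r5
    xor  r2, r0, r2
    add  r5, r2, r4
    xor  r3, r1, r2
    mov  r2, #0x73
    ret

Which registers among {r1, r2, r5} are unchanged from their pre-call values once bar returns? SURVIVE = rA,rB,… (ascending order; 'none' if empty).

SURVIVE = r1,r5

prologue: push r3 → mem[0xaa]=0x09, sp=0xaa
prologue: push r5 → mem[0xa9]=0x9c, sp=0xa9
body[0] add  r5, r1, r5 → r5=0xe2
body[1] xor  r2, r0, r2 → r2=0xe3
body[2] add  r5, r2, r4 → r5=0xc3
body[3] xor  r3, r1, r2 → r3=0xa5
body[4] mov  r2, #0x73 → r2=0x73
epilogue: pop r5=0x9c, sp=0xaa
epilogue: pop r3=0x09, sp=0xab
r1: callee-saved, written=False
r2: caller-saved, written=True
r5: callee-saved, written=True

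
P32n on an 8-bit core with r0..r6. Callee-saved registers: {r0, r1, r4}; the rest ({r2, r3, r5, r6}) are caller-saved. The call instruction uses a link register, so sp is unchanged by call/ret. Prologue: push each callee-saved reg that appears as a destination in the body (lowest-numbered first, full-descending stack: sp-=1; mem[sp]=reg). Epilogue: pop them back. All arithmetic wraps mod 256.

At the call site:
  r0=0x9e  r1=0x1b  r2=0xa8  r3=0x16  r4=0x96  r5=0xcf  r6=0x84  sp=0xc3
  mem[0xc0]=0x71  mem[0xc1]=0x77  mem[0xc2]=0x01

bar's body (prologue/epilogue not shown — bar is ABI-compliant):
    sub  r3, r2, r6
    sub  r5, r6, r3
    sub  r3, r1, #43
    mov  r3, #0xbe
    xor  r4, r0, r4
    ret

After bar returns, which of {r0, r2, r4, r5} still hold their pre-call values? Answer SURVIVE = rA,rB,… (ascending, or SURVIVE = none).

prologue: push r4 → mem[0xc2]=0x96, sp=0xc2
body[0] sub  r3, r2, r6 → r3=0x24
body[1] sub  r5, r6, r3 → r5=0x60
body[2] sub  r3, r1, #43 → r3=0xf0
body[3] mov  r3, #0xbe → r3=0xbe
body[4] xor  r4, r0, r4 → r4=0x08
epilogue: pop r4=0x96, sp=0xc3
r0: callee-saved, written=False
r2: caller-saved, written=False
r4: callee-saved, written=True
r5: caller-saved, written=True

SURVIVE = r0,r2,r4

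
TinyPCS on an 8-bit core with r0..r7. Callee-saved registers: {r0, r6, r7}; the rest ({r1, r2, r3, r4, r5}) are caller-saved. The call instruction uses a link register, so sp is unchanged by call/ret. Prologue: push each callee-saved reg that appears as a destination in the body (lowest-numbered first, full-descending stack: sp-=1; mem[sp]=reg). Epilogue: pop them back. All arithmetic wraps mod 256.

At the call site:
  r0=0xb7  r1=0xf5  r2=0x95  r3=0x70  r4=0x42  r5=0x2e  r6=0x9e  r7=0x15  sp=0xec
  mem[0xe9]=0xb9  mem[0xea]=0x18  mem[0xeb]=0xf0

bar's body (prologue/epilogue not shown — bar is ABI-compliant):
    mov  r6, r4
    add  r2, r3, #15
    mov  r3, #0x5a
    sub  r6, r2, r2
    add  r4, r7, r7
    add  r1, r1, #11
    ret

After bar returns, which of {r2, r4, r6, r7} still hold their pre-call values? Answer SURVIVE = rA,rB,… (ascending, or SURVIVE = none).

SURVIVE = r6,r7

prologue: push r6 -> mem[0xeb]=0x9e, sp=0xeb
body[0] mov  r6, r4 -> r6=0x42
body[1] add  r2, r3, #15 -> r2=0x7f
body[2] mov  r3, #0x5a -> r3=0x5a
body[3] sub  r6, r2, r2 -> r6=0x00
body[4] add  r4, r7, r7 -> r4=0x2a
body[5] add  r1, r1, #11 -> r1=0x00
epilogue: pop r6=0x9e, sp=0xec
r2: caller-saved, written=True
r4: caller-saved, written=True
r6: callee-saved, written=True
r7: callee-saved, written=False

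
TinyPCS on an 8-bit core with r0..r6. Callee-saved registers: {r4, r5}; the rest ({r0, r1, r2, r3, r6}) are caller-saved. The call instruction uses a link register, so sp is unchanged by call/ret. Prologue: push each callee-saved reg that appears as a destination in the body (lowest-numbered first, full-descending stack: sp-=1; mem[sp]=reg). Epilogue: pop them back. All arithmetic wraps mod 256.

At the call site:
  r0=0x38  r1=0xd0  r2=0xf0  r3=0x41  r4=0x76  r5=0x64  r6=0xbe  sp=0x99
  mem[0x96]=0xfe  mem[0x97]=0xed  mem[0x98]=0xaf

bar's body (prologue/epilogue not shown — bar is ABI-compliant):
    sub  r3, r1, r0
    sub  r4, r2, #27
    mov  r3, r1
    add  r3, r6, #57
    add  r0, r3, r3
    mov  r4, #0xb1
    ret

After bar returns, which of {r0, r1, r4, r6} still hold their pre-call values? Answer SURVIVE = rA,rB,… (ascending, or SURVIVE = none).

prologue: push r4 → mem[0x98]=0x76, sp=0x98
body[0] sub  r3, r1, r0 → r3=0x98
body[1] sub  r4, r2, #27 → r4=0xd5
body[2] mov  r3, r1 → r3=0xd0
body[3] add  r3, r6, #57 → r3=0xf7
body[4] add  r0, r3, r3 → r0=0xee
body[5] mov  r4, #0xb1 → r4=0xb1
epilogue: pop r4=0x76, sp=0x99
r0: caller-saved, written=True
r1: caller-saved, written=False
r4: callee-saved, written=True
r6: caller-saved, written=False

SURVIVE = r1,r4,r6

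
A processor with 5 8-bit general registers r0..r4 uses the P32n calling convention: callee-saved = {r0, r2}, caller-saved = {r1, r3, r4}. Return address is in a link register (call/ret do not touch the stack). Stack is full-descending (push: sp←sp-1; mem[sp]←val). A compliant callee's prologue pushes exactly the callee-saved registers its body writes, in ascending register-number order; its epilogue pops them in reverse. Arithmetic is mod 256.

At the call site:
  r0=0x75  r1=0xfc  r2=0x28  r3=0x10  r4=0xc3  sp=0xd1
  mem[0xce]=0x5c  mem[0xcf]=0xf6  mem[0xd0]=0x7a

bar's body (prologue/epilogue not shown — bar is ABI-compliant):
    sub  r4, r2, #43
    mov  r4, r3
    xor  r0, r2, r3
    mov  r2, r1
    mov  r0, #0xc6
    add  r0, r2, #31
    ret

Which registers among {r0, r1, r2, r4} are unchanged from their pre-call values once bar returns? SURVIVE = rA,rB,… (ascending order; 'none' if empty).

SURVIVE = r0,r1,r2

prologue: push r0 → mem[0xd0]=0x75, sp=0xd0
prologue: push r2 → mem[0xcf]=0x28, sp=0xcf
body[0] sub  r4, r2, #43 → r4=0xfd
body[1] mov  r4, r3 → r4=0x10
body[2] xor  r0, r2, r3 → r0=0x38
body[3] mov  r2, r1 → r2=0xfc
body[4] mov  r0, #0xc6 → r0=0xc6
body[5] add  r0, r2, #31 → r0=0x1b
epilogue: pop r2=0x28, sp=0xd0
epilogue: pop r0=0x75, sp=0xd1
r0: callee-saved, written=True
r1: caller-saved, written=False
r2: callee-saved, written=True
r4: caller-saved, written=True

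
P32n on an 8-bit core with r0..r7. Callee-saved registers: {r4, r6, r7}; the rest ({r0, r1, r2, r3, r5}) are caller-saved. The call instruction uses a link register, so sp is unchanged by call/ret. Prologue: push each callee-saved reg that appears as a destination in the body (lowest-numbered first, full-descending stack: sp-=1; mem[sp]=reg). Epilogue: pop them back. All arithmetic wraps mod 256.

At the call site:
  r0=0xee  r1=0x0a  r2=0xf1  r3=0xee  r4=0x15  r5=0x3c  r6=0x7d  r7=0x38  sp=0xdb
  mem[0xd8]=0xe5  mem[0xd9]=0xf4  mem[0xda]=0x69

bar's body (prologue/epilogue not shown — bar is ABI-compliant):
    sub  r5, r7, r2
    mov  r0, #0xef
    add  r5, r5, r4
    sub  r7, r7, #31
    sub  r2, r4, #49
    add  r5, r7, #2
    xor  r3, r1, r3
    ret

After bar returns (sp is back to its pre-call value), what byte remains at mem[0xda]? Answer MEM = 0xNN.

prologue: push r7 → mem[0xda]=0x38, sp=0xda
body[0] sub  r5, r7, r2 → r5=0x47
body[1] mov  r0, #0xef → r0=0xef
body[2] add  r5, r5, r4 → r5=0x5c
body[3] sub  r7, r7, #31 → r7=0x19
body[4] sub  r2, r4, #49 → r2=0xe4
body[5] add  r5, r7, #2 → r5=0x1b
body[6] xor  r3, r1, r3 → r3=0xe4
epilogue: pop r7=0x38, sp=0xdb
prologue pushed ['r7'] at ['0xda']

MEM = 0x38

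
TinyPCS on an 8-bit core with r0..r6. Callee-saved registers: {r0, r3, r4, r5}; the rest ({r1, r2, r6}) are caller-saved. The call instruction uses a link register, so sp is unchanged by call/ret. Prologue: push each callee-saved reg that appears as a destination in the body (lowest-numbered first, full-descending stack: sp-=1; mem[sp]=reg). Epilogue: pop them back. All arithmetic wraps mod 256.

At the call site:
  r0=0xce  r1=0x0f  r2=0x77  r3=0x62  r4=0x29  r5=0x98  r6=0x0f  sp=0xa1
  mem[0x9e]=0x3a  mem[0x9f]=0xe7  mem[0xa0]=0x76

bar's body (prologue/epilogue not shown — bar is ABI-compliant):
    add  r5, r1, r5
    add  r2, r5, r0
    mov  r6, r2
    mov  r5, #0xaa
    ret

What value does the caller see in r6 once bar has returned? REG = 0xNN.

REG = 0x75

prologue: push r5 → mem[0xa0]=0x98, sp=0xa0
body[0] add  r5, r1, r5 → r5=0xa7
body[1] add  r2, r5, r0 → r2=0x75
body[2] mov  r6, r2 → r6=0x75
body[3] mov  r5, #0xaa → r5=0xaa
epilogue: pop r5=0x98, sp=0xa1
r6 is caller-saved → body value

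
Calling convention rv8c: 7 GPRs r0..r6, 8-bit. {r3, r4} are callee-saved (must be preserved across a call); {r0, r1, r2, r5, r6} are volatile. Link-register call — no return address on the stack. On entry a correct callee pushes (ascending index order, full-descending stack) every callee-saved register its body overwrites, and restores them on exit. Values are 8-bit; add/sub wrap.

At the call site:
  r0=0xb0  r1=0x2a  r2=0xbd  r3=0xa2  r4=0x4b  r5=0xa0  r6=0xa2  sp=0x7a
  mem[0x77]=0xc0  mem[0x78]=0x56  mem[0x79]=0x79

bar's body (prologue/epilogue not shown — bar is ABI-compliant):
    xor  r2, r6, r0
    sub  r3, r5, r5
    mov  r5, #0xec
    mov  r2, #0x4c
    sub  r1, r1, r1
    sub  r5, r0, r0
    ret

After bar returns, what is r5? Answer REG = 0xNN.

REG = 0x00

prologue: push r3 -> mem[0x79]=0xa2, sp=0x79
body[0] xor  r2, r6, r0 -> r2=0x12
body[1] sub  r3, r5, r5 -> r3=0x00
body[2] mov  r5, #0xec -> r5=0xec
body[3] mov  r2, #0x4c -> r2=0x4c
body[4] sub  r1, r1, r1 -> r1=0x00
body[5] sub  r5, r0, r0 -> r5=0x00
epilogue: pop r3=0xa2, sp=0x7a
r5 is caller-saved -> body value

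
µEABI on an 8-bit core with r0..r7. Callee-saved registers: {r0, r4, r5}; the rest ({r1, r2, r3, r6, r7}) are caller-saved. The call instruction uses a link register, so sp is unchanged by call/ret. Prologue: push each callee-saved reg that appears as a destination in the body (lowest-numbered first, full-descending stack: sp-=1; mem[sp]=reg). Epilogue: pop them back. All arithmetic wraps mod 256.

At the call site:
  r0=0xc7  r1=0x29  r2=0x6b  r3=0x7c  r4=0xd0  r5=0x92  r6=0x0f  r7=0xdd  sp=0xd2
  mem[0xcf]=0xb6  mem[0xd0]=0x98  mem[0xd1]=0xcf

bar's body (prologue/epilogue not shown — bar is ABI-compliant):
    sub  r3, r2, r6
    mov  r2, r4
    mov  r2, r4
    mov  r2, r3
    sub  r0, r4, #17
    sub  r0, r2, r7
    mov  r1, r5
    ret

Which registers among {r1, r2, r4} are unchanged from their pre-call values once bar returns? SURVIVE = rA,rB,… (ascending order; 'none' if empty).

prologue: push r0 → mem[0xd1]=0xc7, sp=0xd1
body[0] sub  r3, r2, r6 → r3=0x5c
body[1] mov  r2, r4 → r2=0xd0
body[2] mov  r2, r4 → r2=0xd0
body[3] mov  r2, r3 → r2=0x5c
body[4] sub  r0, r4, #17 → r0=0xbf
body[5] sub  r0, r2, r7 → r0=0x7f
body[6] mov  r1, r5 → r1=0x92
epilogue: pop r0=0xc7, sp=0xd2
r1: caller-saved, written=True
r2: caller-saved, written=True
r4: callee-saved, written=False

SURVIVE = r4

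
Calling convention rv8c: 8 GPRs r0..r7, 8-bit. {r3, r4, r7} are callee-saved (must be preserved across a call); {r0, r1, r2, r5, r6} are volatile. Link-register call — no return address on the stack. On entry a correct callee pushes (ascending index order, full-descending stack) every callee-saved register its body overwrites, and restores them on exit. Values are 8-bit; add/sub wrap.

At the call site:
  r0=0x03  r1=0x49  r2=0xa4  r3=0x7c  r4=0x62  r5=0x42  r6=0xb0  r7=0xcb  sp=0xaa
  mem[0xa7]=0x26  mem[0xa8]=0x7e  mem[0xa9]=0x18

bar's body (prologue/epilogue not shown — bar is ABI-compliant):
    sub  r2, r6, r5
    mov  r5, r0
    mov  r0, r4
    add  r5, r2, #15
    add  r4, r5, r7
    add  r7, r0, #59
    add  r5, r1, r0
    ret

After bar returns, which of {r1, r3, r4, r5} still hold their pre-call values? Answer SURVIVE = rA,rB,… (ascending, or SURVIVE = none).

prologue: push r4 -> mem[0xa9]=0x62, sp=0xa9
prologue: push r7 -> mem[0xa8]=0xcb, sp=0xa8
body[0] sub  r2, r6, r5 -> r2=0x6e
body[1] mov  r5, r0 -> r5=0x03
body[2] mov  r0, r4 -> r0=0x62
body[3] add  r5, r2, #15 -> r5=0x7d
body[4] add  r4, r5, r7 -> r4=0x48
body[5] add  r7, r0, #59 -> r7=0x9d
body[6] add  r5, r1, r0 -> r5=0xab
epilogue: pop r7=0xcb, sp=0xa9
epilogue: pop r4=0x62, sp=0xaa
r1: caller-saved, written=False
r3: callee-saved, written=False
r4: callee-saved, written=True
r5: caller-saved, written=True

SURVIVE = r1,r3,r4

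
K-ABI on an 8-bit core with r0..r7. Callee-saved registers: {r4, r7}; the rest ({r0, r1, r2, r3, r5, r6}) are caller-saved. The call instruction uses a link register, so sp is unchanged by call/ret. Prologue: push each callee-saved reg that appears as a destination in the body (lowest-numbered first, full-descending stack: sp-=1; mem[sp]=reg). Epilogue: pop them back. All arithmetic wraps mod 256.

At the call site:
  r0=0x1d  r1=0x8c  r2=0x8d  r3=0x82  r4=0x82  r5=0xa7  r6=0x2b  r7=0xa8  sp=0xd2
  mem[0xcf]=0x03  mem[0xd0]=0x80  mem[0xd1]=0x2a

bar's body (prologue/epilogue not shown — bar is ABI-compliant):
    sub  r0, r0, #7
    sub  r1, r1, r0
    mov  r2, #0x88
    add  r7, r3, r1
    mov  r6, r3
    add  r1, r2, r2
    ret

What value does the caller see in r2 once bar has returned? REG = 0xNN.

prologue: push r7 -> mem[0xd1]=0xa8, sp=0xd1
body[0] sub  r0, r0, #7 -> r0=0x16
body[1] sub  r1, r1, r0 -> r1=0x76
body[2] mov  r2, #0x88 -> r2=0x88
body[3] add  r7, r3, r1 -> r7=0xf8
body[4] mov  r6, r3 -> r6=0x82
body[5] add  r1, r2, r2 -> r1=0x10
epilogue: pop r7=0xa8, sp=0xd2
r2 is caller-saved -> body value

REG = 0x88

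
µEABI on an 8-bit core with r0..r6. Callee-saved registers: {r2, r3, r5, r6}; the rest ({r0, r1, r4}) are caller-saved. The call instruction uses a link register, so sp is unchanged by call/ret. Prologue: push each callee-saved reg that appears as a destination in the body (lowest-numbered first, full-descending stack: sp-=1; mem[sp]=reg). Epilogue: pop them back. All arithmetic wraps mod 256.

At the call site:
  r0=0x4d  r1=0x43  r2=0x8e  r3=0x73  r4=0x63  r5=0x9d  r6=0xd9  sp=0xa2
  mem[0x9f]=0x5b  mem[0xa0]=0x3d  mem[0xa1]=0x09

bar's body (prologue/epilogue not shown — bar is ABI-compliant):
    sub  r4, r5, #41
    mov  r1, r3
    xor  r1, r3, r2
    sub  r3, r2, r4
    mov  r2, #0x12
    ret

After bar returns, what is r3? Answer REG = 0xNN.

REG = 0x73

prologue: push r2 -> mem[0xa1]=0x8e, sp=0xa1
prologue: push r3 -> mem[0xa0]=0x73, sp=0xa0
body[0] sub  r4, r5, #41 -> r4=0x74
body[1] mov  r1, r3 -> r1=0x73
body[2] xor  r1, r3, r2 -> r1=0xfd
body[3] sub  r3, r2, r4 -> r3=0x1a
body[4] mov  r2, #0x12 -> r2=0x12
epilogue: pop r3=0x73, sp=0xa1
epilogue: pop r2=0x8e, sp=0xa2
r3 is callee-saved -> restored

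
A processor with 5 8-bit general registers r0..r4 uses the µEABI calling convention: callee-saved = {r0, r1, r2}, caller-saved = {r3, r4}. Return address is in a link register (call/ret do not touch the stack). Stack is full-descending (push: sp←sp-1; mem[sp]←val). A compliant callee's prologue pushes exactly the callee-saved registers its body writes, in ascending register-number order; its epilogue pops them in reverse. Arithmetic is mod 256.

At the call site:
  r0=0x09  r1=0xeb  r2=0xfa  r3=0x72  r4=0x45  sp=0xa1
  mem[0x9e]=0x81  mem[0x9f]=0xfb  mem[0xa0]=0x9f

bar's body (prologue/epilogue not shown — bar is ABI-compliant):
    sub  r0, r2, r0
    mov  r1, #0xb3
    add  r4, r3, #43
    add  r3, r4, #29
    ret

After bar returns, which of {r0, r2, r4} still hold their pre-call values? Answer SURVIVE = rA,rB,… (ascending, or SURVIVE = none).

SURVIVE = r0,r2

prologue: push r0 → mem[0xa0]=0x09, sp=0xa0
prologue: push r1 → mem[0x9f]=0xeb, sp=0x9f
body[0] sub  r0, r2, r0 → r0=0xf1
body[1] mov  r1, #0xb3 → r1=0xb3
body[2] add  r4, r3, #43 → r4=0x9d
body[3] add  r3, r4, #29 → r3=0xba
epilogue: pop r1=0xeb, sp=0xa0
epilogue: pop r0=0x09, sp=0xa1
r0: callee-saved, written=True
r2: callee-saved, written=False
r4: caller-saved, written=True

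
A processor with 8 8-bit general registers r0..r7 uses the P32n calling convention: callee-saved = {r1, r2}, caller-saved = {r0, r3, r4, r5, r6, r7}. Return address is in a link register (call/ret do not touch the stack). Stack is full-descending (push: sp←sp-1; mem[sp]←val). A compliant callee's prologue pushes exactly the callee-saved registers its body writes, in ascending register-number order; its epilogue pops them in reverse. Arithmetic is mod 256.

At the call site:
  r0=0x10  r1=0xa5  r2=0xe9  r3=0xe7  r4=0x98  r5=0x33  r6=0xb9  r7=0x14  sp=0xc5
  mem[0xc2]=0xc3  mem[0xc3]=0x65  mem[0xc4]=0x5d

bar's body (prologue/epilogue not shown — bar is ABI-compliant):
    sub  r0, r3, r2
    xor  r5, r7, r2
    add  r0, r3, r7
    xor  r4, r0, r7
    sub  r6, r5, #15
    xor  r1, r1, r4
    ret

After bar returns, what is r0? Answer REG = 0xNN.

REG = 0xfb

prologue: push r1 -> mem[0xc4]=0xa5, sp=0xc4
body[0] sub  r0, r3, r2 -> r0=0xfe
body[1] xor  r5, r7, r2 -> r5=0xfd
body[2] add  r0, r3, r7 -> r0=0xfb
body[3] xor  r4, r0, r7 -> r4=0xef
body[4] sub  r6, r5, #15 -> r6=0xee
body[5] xor  r1, r1, r4 -> r1=0x4a
epilogue: pop r1=0xa5, sp=0xc5
r0 is caller-saved -> body value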